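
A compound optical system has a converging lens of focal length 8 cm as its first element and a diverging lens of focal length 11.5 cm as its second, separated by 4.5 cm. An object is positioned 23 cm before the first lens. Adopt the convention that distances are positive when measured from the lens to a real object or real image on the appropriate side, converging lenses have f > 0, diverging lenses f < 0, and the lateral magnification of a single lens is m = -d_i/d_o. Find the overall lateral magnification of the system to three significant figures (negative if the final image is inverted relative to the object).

Applying the thin-lens equation to the first lens, 1/8 = 1/23 + 1/d_i1, which gives d_i1 = 12.267 cm.
Its lateral magnification is m_1 = -d_i1/d_o1 = -(12.267)/23 = -0.5333.
Since 12.267 cm > 4.5 cm, the first image lies past the second lens and serves as a virtual object: d_o2 = L - d_i1 = -7.767 cm.
Applying the thin-lens equation again with f_2 = -11.5 cm and d_o2 = -7.767 cm gives d_i2 = 23.924 cm.
m_2 = -(23.924)/(-7.767) = 3.0804.
Overall magnification: m = m_1 m_2 = -1.6429.

-1.64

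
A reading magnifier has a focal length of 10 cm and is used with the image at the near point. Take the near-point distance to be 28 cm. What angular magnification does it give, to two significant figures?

M = 1 + D/f = 1 + 28/10 = 3.800.

3.8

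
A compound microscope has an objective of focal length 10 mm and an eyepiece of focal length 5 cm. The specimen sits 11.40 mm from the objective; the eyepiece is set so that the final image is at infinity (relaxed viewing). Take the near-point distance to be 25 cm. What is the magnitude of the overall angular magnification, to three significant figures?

Convert to cm: f_obj = 10 mm = 1 cm; d_o = 11.40 mm = 1.14 cm.
Objective: 1/d_i = 1/f_obj - 1/d_o = 1/1 - 1/1.14 = 0.12281 cm^-1, so d_i = 8.143 cm.
m_obj = -d_i/d_o = -8.143/1.14 = -7.143.
Eyepiece angular magnification (image at infinity): M_eye = D/f_e = 25/5 = 5.000.
Overall M = m_obj x M_eye = (-7.143)(5.000) = -35.71.
|M| = 35.71.

35.7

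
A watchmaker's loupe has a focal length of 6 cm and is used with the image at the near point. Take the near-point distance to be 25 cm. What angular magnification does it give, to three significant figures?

M = 1 + D/f = 1 + 25/6 = 5.167.

5.17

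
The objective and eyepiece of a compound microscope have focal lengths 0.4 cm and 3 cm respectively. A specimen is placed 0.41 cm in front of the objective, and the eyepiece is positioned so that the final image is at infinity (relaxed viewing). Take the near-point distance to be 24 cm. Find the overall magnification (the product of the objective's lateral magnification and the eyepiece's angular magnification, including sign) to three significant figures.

-320

Objective: 1/d_i = 1/f_obj - 1/d_o = 1/0.4 - 1/0.41 = 0.06098 cm^-1, so d_i = 16.400 cm.
m_obj = -d_i/d_o = -16.400/0.41 = -40.000.
Eyepiece angular magnification (image at infinity): M_eye = D/f_e = 24/3 = 8.000.
Overall M = m_obj x M_eye = (-40.000)(8.000) = -320.00.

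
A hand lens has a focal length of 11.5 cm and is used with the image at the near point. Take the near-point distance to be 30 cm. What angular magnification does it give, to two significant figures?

3.6

M = 1 + D/f = 1 + 30/11.5 = 3.609.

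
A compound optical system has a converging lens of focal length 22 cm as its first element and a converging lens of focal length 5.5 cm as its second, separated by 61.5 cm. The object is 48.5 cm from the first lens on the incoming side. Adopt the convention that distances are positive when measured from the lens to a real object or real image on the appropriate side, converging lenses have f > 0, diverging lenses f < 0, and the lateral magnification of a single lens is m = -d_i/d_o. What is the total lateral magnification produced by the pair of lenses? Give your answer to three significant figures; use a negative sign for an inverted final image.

First lens: d_i1 = 1/(1/22 - 1/48.5) = 40.264 cm.
m_1 = -(40.264)/48.5 = -0.8302.
That image sits 21.236 cm in front of the second lens, so d_o2 = 21.236 cm.
Second lens: d_i2 = 1/(1/5.5 - 1/(21.236)) = 7.422 cm.
m_2 = -(7.422)/(21.236) = -0.3495.
Overall magnification: m = m_1 m_2 = 0.2902.

0.290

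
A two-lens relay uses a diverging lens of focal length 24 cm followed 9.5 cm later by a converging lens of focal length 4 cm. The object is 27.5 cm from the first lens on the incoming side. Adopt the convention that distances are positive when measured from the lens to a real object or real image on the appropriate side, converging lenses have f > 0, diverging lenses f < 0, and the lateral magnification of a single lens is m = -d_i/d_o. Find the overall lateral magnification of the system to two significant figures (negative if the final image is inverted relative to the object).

Applying the thin-lens equation to the first lens, 1/(-24) = 1/27.5 + 1/d_i1, which gives d_i1 = -12.816 cm.
Its lateral magnification is m_1 = -d_i1/d_o1 = -(-12.816)/27.5 = 0.4660.
The intermediate image is virtual, 12.816 cm to the left of lens 1, so d_o2 = L - d_i1 = 9.5 - (-12.816) = 22.316 cm.
Applying the thin-lens equation again with f_2 = 4 cm and d_o2 = 22.316 cm gives d_i2 = 4.874 cm.
m_2 = -(4.874)/(22.316) = -0.2184.
The system's lateral magnification is m_1 m_2 = (0.4660)(-0.2184) = -0.1018.

-0.10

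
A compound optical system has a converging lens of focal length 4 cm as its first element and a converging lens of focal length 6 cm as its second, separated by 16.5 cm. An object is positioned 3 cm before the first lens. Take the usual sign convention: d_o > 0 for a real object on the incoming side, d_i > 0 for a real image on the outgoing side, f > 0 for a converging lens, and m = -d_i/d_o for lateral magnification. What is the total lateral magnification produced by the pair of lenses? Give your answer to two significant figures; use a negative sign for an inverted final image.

-1.1

Lens 1: 1/d_i1 = 1/f_1 - 1/d_o1 = 1/4 - 1/3 = -0.08333 cm^-1, so d_i1 = -12.000 cm.
m_1 = -(-12.000)/3 = 4.0000.
The intermediate image is virtual, 12.000 cm to the left of lens 1, so d_o2 = L - d_i1 = 16.5 - (-12.000) = 28.500 cm.
Lens 2: 1/d_i2 = 1/f_2 - 1/d_o2 = 1/6 - 1/(28.500) = 0.13158 cm^-1, so d_i2 = 7.600 cm.
m_2 = -(7.600)/(28.500) = -0.2667.
Overall magnification: m = m_1 m_2 = -1.0667.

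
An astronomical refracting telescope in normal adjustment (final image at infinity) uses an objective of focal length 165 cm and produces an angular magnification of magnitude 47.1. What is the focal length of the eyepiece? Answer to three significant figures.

3.50 cm

|M| = f_obj/f_eye, so f_eye = f_obj/|M| = 165/47.1 = 3.503 cm.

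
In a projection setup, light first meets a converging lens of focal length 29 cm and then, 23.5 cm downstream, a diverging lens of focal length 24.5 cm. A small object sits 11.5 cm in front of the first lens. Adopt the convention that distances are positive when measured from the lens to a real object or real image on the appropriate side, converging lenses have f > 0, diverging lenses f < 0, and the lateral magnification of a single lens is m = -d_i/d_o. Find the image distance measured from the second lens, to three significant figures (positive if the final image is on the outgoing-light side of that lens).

-15.5 cm

Applying the thin-lens equation to the first lens, 1/29 = 1/11.5 + 1/d_i1, which gives d_i1 = -19.057 cm.
With d_i1 < 0 the first image is virtual and lies on the object side; the object distance for lens 2 is d_o2 = 23.5 - (-19.057) = 42.557 cm.
Applying the thin-lens equation again with f_2 = -24.5 cm and d_o2 = 42.557 cm gives d_i2 = -15.549 cm.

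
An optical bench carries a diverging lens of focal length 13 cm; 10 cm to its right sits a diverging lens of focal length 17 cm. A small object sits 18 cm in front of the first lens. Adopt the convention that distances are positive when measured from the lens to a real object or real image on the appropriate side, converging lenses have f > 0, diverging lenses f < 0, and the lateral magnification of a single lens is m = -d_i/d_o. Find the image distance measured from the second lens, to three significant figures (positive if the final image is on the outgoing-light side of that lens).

-8.63 cm

First lens: d_i1 = 1/(1/(-13) - 1/18) = -7.548 cm.
The intermediate image is virtual, 7.548 cm to the left of lens 1, so d_o2 = L - d_i1 = 10 - (-7.548) = 17.548 cm.
Second lens: d_i2 = 1/(1/(-17) - 1/(17.548)) = -8.635 cm.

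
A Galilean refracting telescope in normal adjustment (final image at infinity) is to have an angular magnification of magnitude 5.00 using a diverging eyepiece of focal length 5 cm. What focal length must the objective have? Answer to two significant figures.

|M| = f_obj/|f_eye|, so f_obj = |M| x |f_eye| = 5.0 x 5 = 25.000 cm.

25 cm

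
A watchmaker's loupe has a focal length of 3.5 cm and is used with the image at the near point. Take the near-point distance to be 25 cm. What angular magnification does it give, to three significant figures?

8.14

M = 1 + D/f = 1 + 25/3.5 = 8.143.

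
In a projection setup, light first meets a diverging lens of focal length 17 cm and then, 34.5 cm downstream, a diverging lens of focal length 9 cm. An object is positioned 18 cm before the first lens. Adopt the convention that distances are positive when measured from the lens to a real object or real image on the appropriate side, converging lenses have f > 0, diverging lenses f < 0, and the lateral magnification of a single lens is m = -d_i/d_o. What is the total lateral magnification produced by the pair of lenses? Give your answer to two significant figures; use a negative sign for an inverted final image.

0.084

Applying the thin-lens equation to the first lens, 1/(-17) = 1/18 + 1/d_i1, which gives d_i1 = -8.743 cm.
Its lateral magnification is m_1 = -d_i1/d_o1 = -(-8.743)/18 = 0.4857.
With d_i1 < 0 the first image is virtual and lies on the object side; the object distance for lens 2 is d_o2 = 34.5 - (-8.743) = 43.243 cm.
Applying the thin-lens equation again with f_2 = -9 cm and d_o2 = 43.243 cm gives d_i2 = -7.450 cm.
m_2 = -(-7.450)/(43.243) = 0.1723.
Total m = m_1 x m_2 = (0.4857)(0.1723) = 0.0837.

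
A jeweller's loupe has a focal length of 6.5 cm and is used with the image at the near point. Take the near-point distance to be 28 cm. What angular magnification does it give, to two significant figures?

M = 1 + D/f = 1 + 28/6.5 = 5.308.

5.3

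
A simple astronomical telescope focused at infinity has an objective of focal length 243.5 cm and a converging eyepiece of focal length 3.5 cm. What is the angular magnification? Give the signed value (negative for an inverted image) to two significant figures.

M = -f_obj/f_eye = -243.5/(3.5) = -69.571.

-70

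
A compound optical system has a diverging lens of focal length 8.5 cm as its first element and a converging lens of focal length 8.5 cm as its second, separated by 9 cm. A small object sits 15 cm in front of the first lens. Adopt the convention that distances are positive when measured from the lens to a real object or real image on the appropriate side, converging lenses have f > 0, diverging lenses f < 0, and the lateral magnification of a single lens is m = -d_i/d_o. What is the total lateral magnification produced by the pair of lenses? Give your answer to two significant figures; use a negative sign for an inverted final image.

-0.52

Lens 1: 1/d_i1 = 1/f_1 - 1/d_o1 = 1/(-8.5) - 1/15 = -0.18431 cm^-1, so d_i1 = -5.426 cm.
m_1 = -(-5.426)/15 = 0.3617.
With d_i1 < 0 the first image is virtual and lies on the object side; the object distance for lens 2 is d_o2 = 9 - (-5.426) = 14.426 cm.
Lens 2: 1/d_i2 = 1/f_2 - 1/d_o2 = 1/8.5 - 1/(14.426) = 0.04833 cm^-1, so d_i2 = 20.693 cm.
m_2 = -(20.693)/(14.426) = -1.4345.
The system's lateral magnification is m_1 m_2 = (0.3617)(-1.4345) = -0.5189.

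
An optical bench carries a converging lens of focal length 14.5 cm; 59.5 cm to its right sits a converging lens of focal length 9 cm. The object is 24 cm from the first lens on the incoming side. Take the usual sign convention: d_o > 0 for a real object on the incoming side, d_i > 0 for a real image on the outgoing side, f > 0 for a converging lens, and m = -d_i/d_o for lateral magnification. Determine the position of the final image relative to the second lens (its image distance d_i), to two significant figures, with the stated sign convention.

First lens: d_i1 = 1/(1/14.5 - 1/24) = 36.632 cm.
The intermediate image is 36.632 cm to the right of lens 1, so d_o2 = L - d_i1 = 59.5 - 36.632 = 22.868 cm.
Second lens: d_i2 = 1/(1/9 - 1/(22.868)) = 14.841 cm.

15 cm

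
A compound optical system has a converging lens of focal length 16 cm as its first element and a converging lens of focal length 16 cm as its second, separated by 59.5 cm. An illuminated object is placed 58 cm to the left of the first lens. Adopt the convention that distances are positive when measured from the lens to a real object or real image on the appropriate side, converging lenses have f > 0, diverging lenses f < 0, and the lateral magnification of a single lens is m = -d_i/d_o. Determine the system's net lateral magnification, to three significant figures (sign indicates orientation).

0.285

First lens: d_i1 = 1/(1/16 - 1/58) = 22.095 cm.
m_1 = -(22.095)/58 = -0.3810.
Object distance for lens 2: d_o2 = 59.5 - 22.095 = 37.405 cm.
Second lens: d_i2 = 1/(1/16 - 1/(37.405)) = 27.960 cm.
m_2 = -(27.960)/(37.405) = -0.7475.
Total m = m_1 x m_2 = (-0.3810)(-0.7475) = 0.2848.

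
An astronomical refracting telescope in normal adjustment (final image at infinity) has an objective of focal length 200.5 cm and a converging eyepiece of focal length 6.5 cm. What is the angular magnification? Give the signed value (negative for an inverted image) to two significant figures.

-31

M = -f_obj/f_eye = -200.5/(6.5) = -30.846.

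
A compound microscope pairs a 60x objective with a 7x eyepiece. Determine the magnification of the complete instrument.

The overall magnification of a compound microscope is the product of the objective and eyepiece magnifications:
M = M_obj x M_eye = 60 x 7 = 420.

420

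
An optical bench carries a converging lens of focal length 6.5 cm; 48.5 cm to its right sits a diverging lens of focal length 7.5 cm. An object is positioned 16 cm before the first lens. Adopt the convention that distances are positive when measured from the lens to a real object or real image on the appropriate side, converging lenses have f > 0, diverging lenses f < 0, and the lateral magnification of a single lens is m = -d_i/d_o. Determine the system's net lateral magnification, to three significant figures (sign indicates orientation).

Lens 1: 1/d_i1 = 1/f_1 - 1/d_o1 = 1/6.5 - 1/16 = 0.09135 cm^-1, so d_i1 = 10.947 cm.
m_1 = -(10.947)/16 = -0.6842.
Object distance for lens 2: d_o2 = 48.5 - 10.947 = 37.553 cm.
Lens 2: 1/d_i2 = 1/f_2 - 1/d_o2 = 1/(-7.5) - 1/(37.553) = -0.15996 cm^-1, so d_i2 = -6.251 cm.
m_2 = -(-6.251)/(37.553) = 0.1665.
Total m = m_1 x m_2 = (-0.6842)(0.1665) = -0.1139.

-0.114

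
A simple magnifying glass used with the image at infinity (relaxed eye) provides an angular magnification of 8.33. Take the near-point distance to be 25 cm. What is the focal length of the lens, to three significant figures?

3.00 cm

For the image at infinity, M = D/f.
f = D/M = 25/8.33 = 3.001 cm.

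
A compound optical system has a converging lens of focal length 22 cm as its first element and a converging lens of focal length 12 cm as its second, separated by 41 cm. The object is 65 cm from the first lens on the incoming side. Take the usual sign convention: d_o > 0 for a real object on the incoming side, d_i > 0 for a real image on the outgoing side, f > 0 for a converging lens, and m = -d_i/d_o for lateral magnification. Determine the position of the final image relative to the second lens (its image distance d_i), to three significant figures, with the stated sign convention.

-21.8 cm

First lens: d_i1 = 1/(1/22 - 1/65) = 33.256 cm.
That image sits 7.744 cm in front of the second lens, so d_o2 = 7.744 cm.
Second lens: d_i2 = 1/(1/12 - 1/(7.744)) = -21.836 cm.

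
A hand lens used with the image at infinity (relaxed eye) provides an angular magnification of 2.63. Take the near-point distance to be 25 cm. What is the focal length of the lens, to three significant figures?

9.51 cm

For the image at infinity, M = D/f.
f = D/M = 25/2.63 = 9.506 cm.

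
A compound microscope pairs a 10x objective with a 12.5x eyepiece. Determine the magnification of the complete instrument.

The overall magnification of a compound microscope is the product of the objective and eyepiece magnifications:
M = M_obj x M_eye = 10 x 12.5 = 125.

125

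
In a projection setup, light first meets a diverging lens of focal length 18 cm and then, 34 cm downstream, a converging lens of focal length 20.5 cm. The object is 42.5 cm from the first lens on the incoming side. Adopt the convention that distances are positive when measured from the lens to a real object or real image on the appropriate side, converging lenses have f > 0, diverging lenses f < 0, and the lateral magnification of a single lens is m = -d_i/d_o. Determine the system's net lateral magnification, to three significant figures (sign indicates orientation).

-0.233

First lens: d_i1 = 1/(1/(-18) - 1/42.5) = -12.645 cm.
m_1 = -(-12.645)/42.5 = 0.2975.
With d_i1 < 0 the first image is virtual and lies on the object side; the object distance for lens 2 is d_o2 = 34 - (-12.645) = 46.645 cm.
Second lens: d_i2 = 1/(1/20.5 - 1/(46.645)) = 36.574 cm.
m_2 = -(36.574)/(46.645) = -0.7841.
Total m = m_1 x m_2 = (0.2975)(-0.7841) = -0.2333.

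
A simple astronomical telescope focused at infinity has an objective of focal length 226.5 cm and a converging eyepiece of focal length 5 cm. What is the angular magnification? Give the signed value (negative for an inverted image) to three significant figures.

M = -f_obj/f_eye = -226.5/(5) = -45.300.

-45.3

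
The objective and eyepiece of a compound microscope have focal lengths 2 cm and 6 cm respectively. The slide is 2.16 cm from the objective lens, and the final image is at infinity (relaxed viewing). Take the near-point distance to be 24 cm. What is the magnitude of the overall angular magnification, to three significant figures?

Objective: 1/d_i = 1/f_obj - 1/d_o = 1/2 - 1/2.16 = 0.03704 cm^-1, so d_i = 27.000 cm.
m_obj = -d_i/d_o = -27.000/2.16 = -12.500.
Eyepiece angular magnification (image at infinity): M_eye = D/f_e = 24/6 = 4.000.
Overall M = m_obj x M_eye = (-12.500)(4.000) = -50.00.
|M| = 50.00.

50.0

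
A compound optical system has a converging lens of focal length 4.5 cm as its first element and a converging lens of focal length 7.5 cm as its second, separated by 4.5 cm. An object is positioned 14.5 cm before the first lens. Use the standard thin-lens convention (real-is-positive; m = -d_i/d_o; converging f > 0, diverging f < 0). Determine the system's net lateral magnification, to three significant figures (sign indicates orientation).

-0.354

Applying the thin-lens equation to the first lens, 1/4.5 = 1/14.5 + 1/d_i1, which gives d_i1 = 6.525 cm.
Its lateral magnification is m_1 = -d_i1/d_o1 = -(6.525)/14.5 = -0.4500.
This image would form 6.525 cm past lens 1, i.e. 2.025 cm beyond lens 2, so it is a virtual object for lens 2: d_o2 = 4.5 - 6.525 = -2.025 cm.
Applying the thin-lens equation again with f_2 = 7.5 cm and d_o2 = -2.025 cm gives d_i2 = 1.594 cm.
m_2 = -(1.594)/(-2.025) = 0.7874.
Overall magnification: m = m_1 m_2 = -0.3543.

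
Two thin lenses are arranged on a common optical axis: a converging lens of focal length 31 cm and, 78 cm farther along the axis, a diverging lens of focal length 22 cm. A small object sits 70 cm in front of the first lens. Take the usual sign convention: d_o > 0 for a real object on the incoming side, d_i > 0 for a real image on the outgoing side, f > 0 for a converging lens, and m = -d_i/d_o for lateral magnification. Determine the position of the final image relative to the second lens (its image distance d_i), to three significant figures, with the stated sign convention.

Applying the thin-lens equation to the first lens, 1/31 = 1/70 + 1/d_i1, which gives d_i1 = 55.641 cm.
The intermediate image is 55.641 cm to the right of lens 1, so d_o2 = L - d_i1 = 78 - 55.641 = 22.359 cm.
Applying the thin-lens equation again with f_2 = -22 cm and d_o2 = 22.359 cm gives d_i2 = -11.089 cm.

-11.1 cm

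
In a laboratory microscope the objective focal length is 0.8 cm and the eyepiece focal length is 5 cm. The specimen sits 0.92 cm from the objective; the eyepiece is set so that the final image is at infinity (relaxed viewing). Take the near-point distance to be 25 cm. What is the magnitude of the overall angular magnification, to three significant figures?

Objective: 1/d_i = 1/f_obj - 1/d_o = 1/0.8 - 1/0.92 = 0.16304 cm^-1, so d_i = 6.133 cm.
m_obj = -d_i/d_o = -6.133/0.92 = -6.667.
Eyepiece angular magnification (image at infinity): M_eye = D/f_e = 25/5 = 5.000.
Overall M = m_obj x M_eye = (-6.667)(5.000) = -33.33.
|M| = 33.33.

33.3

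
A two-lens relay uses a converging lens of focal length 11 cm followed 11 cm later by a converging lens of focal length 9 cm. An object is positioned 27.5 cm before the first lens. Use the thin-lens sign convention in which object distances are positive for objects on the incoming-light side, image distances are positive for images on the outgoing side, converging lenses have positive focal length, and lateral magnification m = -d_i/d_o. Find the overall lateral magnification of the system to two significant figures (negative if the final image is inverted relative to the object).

-0.37

First lens: d_i1 = 1/(1/11 - 1/27.5) = 18.333 cm.
m_1 = -(18.333)/27.5 = -0.6667.
This image would form 18.333 cm past lens 1, i.e. 7.333 cm beyond lens 2, so it is a virtual object for lens 2: d_o2 = 11 - 18.333 = -7.333 cm.
Second lens: d_i2 = 1/(1/9 - 1/(-7.333)) = 4.041 cm.
m_2 = -(4.041)/(-7.333) = 0.5510.
The system's lateral magnification is m_1 m_2 = (-0.6667)(0.5510) = -0.3673.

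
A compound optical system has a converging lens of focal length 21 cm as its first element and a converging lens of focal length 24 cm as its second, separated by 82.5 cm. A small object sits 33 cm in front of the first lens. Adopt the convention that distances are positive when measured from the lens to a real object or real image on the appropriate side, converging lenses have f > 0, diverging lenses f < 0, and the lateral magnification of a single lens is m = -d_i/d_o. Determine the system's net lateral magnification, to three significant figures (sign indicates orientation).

Applying the thin-lens equation to the first lens, 1/21 = 1/33 + 1/d_i1, which gives d_i1 = 57.750 cm.
Its lateral magnification is m_1 = -d_i1/d_o1 = -(57.750)/33 = -1.7500.
The intermediate image is 57.750 cm to the right of lens 1, so d_o2 = L - d_i1 = 82.5 - 57.750 = 24.750 cm.
Applying the thin-lens equation again with f_2 = 24 cm and d_o2 = 24.750 cm gives d_i2 = 792.000 cm.
m_2 = -(792.000)/(24.750) = -32.0000.
The system's lateral magnification is m_1 m_2 = (-1.7500)(-32.0000) = 56.0000.

56.0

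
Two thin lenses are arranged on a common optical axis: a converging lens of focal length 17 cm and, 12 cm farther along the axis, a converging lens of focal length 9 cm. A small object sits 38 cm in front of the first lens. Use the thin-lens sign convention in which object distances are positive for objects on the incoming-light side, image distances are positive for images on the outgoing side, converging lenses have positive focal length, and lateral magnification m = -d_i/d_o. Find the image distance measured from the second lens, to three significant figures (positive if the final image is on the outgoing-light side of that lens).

Applying the thin-lens equation to the first lens, 1/17 = 1/38 + 1/d_i1, which gives d_i1 = 30.762 cm.
Since 30.762 cm > 12 cm, the first image lies past the second lens and serves as a virtual object: d_o2 = L - d_i1 = -18.762 cm.
Applying the thin-lens equation again with f_2 = 9 cm and d_o2 = -18.762 cm gives d_i2 = 6.082 cm.

6.08 cm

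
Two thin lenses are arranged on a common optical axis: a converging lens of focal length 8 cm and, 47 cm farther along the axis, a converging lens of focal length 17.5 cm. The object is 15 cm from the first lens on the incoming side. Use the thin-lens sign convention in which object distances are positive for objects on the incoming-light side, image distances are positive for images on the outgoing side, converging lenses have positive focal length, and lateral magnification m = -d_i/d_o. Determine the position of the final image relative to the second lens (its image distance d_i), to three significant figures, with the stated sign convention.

42.3 cm

Applying the thin-lens equation to the first lens, 1/8 = 1/15 + 1/d_i1, which gives d_i1 = 17.143 cm.
The intermediate image is 17.143 cm to the right of lens 1, so d_o2 = L - d_i1 = 47 - 17.143 = 29.857 cm.
Applying the thin-lens equation again with f_2 = 17.5 cm and d_o2 = 29.857 cm gives d_i2 = 42.283 cm.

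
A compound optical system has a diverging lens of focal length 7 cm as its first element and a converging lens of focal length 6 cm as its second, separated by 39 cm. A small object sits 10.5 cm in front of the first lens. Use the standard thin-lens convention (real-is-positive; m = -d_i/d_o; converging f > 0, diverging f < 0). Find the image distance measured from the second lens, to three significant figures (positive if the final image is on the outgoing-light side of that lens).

Lens 1: 1/d_i1 = 1/f_1 - 1/d_o1 = 1/(-7) - 1/10.5 = -0.23810 cm^-1, so d_i1 = -4.200 cm.
The intermediate image is virtual, 4.200 cm to the left of lens 1, so d_o2 = L - d_i1 = 39 - (-4.200) = 43.200 cm.
Lens 2: 1/d_i2 = 1/f_2 - 1/d_o2 = 1/6 - 1/(43.200) = 0.14352 cm^-1, so d_i2 = 6.968 cm.

6.97 cm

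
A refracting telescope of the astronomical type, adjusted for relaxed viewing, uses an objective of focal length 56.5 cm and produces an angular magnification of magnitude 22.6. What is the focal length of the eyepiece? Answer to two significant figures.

|M| = f_obj/f_eye, so f_eye = f_obj/|M| = 56.5/22.6 = 2.500 cm.

2.5 cm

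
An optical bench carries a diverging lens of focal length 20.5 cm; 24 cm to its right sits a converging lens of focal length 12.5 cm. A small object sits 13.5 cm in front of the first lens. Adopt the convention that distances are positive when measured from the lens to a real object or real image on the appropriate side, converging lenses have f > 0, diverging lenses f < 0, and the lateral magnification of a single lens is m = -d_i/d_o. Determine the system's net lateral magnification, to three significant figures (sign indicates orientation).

Lens 1: 1/d_i1 = 1/f_1 - 1/d_o1 = 1/(-20.5) - 1/13.5 = -0.12285 cm^-1, so d_i1 = -8.140 cm.
m_1 = -(-8.140)/13.5 = 0.6029.
With d_i1 < 0 the first image is virtual and lies on the object side; the object distance for lens 2 is d_o2 = 24 - (-8.140) = 32.140 cm.
Lens 2: 1/d_i2 = 1/f_2 - 1/d_o2 = 1/12.5 - 1/(32.140) = 0.04889 cm^-1, so d_i2 = 20.456 cm.
m_2 = -(20.456)/(32.140) = -0.6365.
Overall magnification: m = m_1 m_2 = -0.3838.

-0.384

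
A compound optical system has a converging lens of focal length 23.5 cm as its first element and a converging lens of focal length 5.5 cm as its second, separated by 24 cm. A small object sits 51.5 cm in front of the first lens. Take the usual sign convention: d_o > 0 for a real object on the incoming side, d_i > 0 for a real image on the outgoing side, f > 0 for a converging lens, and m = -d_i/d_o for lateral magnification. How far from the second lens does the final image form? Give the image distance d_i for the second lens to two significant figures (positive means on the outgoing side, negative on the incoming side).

4.3 cm

First lens: d_i1 = 1/(1/23.5 - 1/51.5) = 43.223 cm.
Since 43.223 cm > 24 cm, the first image lies past the second lens and serves as a virtual object: d_o2 = L - d_i1 = -19.223 cm.
Second lens: d_i2 = 1/(1/5.5 - 1/(-19.223)) = 4.276 cm.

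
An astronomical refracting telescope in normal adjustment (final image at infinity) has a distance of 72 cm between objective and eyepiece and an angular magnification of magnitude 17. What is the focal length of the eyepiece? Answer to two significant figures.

In normal adjustment the tube length equals f_obj + f_eye and |M| = f_obj/f_eye.
So f_obj = 17 f_eye and 17 f_eye + f_eye = 72 cm, giving f_eye = 72/18 = 4.000 cm and f_obj = 68.000 cm.

4.0 cm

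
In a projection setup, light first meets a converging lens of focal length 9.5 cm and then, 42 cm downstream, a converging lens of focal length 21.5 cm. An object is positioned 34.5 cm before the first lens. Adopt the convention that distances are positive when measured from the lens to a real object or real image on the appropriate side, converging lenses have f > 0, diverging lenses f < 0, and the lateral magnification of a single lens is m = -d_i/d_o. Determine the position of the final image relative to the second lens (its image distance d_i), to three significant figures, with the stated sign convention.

84.1 cm

First lens: d_i1 = 1/(1/9.5 - 1/34.5) = 13.110 cm.
That image sits 28.890 cm in front of the second lens, so d_o2 = 28.890 cm.
Second lens: d_i2 = 1/(1/21.5 - 1/(28.890)) = 84.051 cm.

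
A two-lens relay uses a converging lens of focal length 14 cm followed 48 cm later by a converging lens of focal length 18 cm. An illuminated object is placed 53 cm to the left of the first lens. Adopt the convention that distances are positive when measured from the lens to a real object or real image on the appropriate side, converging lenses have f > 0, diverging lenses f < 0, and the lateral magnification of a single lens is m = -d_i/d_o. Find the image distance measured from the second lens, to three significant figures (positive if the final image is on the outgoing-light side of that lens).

Lens 1: 1/d_i1 = 1/f_1 - 1/d_o1 = 1/14 - 1/53 = 0.05256 cm^-1, so d_i1 = 19.026 cm.
The intermediate image is 19.026 cm to the right of lens 1, so d_o2 = L - d_i1 = 48 - 19.026 = 28.974 cm.
Lens 2: 1/d_i2 = 1/f_2 - 1/d_o2 = 1/18 - 1/(28.974) = 0.02104 cm^-1, so d_i2 = 47.523 cm.

47.5 cm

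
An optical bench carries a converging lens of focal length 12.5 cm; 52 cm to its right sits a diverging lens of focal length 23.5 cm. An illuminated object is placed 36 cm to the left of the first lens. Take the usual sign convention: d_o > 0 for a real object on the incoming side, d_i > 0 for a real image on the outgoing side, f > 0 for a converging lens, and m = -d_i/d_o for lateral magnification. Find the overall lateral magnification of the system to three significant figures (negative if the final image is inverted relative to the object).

First lens: d_i1 = 1/(1/12.5 - 1/36) = 19.149 cm.
m_1 = -(19.149)/36 = -0.5319.
That image sits 32.851 cm in front of the second lens, so d_o2 = 32.851 cm.
Second lens: d_i2 = 1/(1/(-23.5) - 1/(32.851)) = -13.700 cm.
m_2 = -(-13.700)/(32.851) = 0.4170.
Total m = m_1 x m_2 = (-0.5319)(0.4170) = -0.2218.

-0.222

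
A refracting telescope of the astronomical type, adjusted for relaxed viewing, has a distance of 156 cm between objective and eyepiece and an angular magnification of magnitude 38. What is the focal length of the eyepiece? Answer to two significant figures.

In normal adjustment the tube length equals f_obj + f_eye and |M| = f_obj/f_eye.
So f_obj = 38 f_eye and 38 f_eye + f_eye = 156 cm, giving f_eye = 156/39 = 4.000 cm and f_obj = 152.000 cm.

4.0 cm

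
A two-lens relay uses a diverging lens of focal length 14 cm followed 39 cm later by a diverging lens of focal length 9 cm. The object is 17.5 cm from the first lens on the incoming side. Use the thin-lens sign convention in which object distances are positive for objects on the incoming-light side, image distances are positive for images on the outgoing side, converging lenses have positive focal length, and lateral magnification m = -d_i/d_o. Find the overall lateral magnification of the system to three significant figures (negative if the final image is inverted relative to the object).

0.0717

First lens: d_i1 = 1/(1/(-14) - 1/17.5) = -7.778 cm.
m_1 = -(-7.778)/17.5 = 0.4444.
With d_i1 < 0 the first image is virtual and lies on the object side; the object distance for lens 2 is d_o2 = 39 - (-7.778) = 46.778 cm.
Second lens: d_i2 = 1/(1/(-9) - 1/(46.778)) = -7.548 cm.
m_2 = -(-7.548)/(46.778) = 0.1614.
The system's lateral magnification is m_1 m_2 = (0.4444)(0.1614) = 0.0717.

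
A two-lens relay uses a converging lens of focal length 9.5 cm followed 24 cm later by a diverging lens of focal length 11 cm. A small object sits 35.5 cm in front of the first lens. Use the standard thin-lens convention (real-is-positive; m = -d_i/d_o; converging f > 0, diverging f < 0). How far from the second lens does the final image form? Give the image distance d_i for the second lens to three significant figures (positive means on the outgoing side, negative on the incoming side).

-5.51 cm

Applying the thin-lens equation to the first lens, 1/9.5 = 1/35.5 + 1/d_i1, which gives d_i1 = 12.971 cm.
The intermediate image is 12.971 cm to the right of lens 1, so d_o2 = L - d_i1 = 24 - 12.971 = 11.029 cm.
Applying the thin-lens equation again with f_2 = -11 cm and d_o2 = 11.029 cm gives d_i2 = -5.507 cm.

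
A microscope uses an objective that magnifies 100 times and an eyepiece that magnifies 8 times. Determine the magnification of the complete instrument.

800

The overall magnification of a compound microscope is the product of the objective and eyepiece magnifications:
M = M_obj x M_eye = 100 x 8 = 800.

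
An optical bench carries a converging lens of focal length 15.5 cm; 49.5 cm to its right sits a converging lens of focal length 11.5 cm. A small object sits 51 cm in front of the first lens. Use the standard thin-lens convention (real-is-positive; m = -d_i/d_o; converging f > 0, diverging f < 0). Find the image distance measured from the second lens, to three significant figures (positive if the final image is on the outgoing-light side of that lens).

19.9 cm

First lens: d_i1 = 1/(1/15.5 - 1/51) = 22.268 cm.
The intermediate image is 22.268 cm to the right of lens 1, so d_o2 = L - d_i1 = 49.5 - 22.268 = 27.232 cm.
Second lens: d_i2 = 1/(1/11.5 - 1/(27.232)) = 19.906 cm.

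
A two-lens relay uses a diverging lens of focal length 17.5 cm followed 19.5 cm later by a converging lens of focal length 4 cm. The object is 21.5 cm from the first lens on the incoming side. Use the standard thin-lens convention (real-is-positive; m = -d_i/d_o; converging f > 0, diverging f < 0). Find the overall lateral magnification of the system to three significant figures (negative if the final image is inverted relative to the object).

Lens 1: 1/d_i1 = 1/f_1 - 1/d_o1 = 1/(-17.5) - 1/21.5 = -0.10365 cm^-1, so d_i1 = -9.647 cm.
m_1 = -(-9.647)/21.5 = 0.4487.
With d_i1 < 0 the first image is virtual and lies on the object side; the object distance for lens 2 is d_o2 = 19.5 - (-9.647) = 29.147 cm.
Lens 2: 1/d_i2 = 1/f_2 - 1/d_o2 = 1/4 - 1/(29.147) = 0.21569 cm^-1, so d_i2 = 4.636 cm.
m_2 = -(4.636)/(29.147) = -0.1591.
Overall magnification: m = m_1 m_2 = -0.0714.

-0.0714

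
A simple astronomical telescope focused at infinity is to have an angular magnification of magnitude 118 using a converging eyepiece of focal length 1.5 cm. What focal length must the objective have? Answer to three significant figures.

177 cm

|M| = f_obj/|f_eye|, so f_obj = |M| x |f_eye| = 118.0 x 1.5 = 177.000 cm.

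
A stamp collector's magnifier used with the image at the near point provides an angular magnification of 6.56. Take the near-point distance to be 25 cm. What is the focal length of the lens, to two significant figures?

For the image at the near point, M = 1 + D/f.
f = D/(M - 1) = 25/(6.56 - 1) = 4.496 cm.

4.5 cm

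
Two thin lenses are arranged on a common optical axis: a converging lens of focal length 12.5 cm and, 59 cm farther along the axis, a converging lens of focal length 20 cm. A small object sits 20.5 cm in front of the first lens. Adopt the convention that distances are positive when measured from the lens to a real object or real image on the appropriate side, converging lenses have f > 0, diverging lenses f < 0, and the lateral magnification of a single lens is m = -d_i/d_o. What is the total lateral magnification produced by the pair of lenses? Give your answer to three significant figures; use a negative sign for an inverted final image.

4.48

Lens 1: 1/d_i1 = 1/f_1 - 1/d_o1 = 1/12.5 - 1/20.5 = 0.03122 cm^-1, so d_i1 = 32.031 cm.
m_1 = -(32.031)/20.5 = -1.5625.
The intermediate image is 32.031 cm to the right of lens 1, so d_o2 = L - d_i1 = 59 - 32.031 = 26.969 cm.
Lens 2: 1/d_i2 = 1/f_2 - 1/d_o2 = 1/20 - 1/(26.969) = 0.01292 cm^-1, so d_i2 = 77.399 cm.
m_2 = -(77.399)/(26.969) = -2.8700.
Total m = m_1 x m_2 = (-1.5625)(-2.8700) = 4.4843.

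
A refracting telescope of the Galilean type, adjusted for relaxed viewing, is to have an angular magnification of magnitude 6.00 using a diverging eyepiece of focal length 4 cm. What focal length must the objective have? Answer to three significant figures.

|M| = f_obj/|f_eye|, so f_obj = |M| x |f_eye| = 6.0 x 4 = 24.000 cm.

24.0 cm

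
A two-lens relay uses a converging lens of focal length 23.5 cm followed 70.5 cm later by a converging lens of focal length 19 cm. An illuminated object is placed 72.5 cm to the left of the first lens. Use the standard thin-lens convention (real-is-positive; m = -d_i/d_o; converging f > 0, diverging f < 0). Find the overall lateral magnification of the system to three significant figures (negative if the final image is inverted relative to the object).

Lens 1: 1/d_i1 = 1/f_1 - 1/d_o1 = 1/23.5 - 1/72.5 = 0.02876 cm^-1, so d_i1 = 34.770 cm.
m_1 = -(34.770)/72.5 = -0.4796.
The intermediate image is 34.770 cm to the right of lens 1, so d_o2 = L - d_i1 = 70.5 - 34.770 = 35.730 cm.
Lens 2: 1/d_i2 = 1/f_2 - 1/d_o2 = 1/19 - 1/(35.730) = 0.02464 cm^-1, so d_i2 = 40.579 cm.
m_2 = -(40.579)/(35.730) = -1.1357.
Overall magnification: m = m_1 m_2 = 0.5447.

0.545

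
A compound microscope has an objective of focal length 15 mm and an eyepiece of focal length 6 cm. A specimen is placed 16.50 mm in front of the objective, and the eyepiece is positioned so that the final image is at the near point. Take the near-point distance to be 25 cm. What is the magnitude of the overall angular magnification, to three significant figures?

Convert to cm: f_obj = 15 mm = 1.5 cm; d_o = 16.50 mm = 1.65 cm.
Objective: 1/d_i = 1/f_obj - 1/d_o = 1/1.5 - 1/1.65 = 0.06061 cm^-1, so d_i = 16.500 cm.
m_obj = -d_i/d_o = -16.500/1.65 = -10.000.
Eyepiece angular magnification (image at near point): M_eye = 1 + D/f_e = 1 + 25/6 = 5.167.
Overall M = m_obj x M_eye = (-10.000)(5.167) = -51.67.
|M| = 51.67.

51.7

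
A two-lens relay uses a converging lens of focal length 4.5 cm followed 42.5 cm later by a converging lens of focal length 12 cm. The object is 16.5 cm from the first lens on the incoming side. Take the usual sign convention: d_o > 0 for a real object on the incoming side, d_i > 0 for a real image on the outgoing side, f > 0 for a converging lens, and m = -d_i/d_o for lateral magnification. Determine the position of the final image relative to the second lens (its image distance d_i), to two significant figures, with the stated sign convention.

18 cm

Lens 1: 1/d_i1 = 1/f_1 - 1/d_o1 = 1/4.5 - 1/16.5 = 0.16162 cm^-1, so d_i1 = 6.188 cm.
Object distance for lens 2: d_o2 = 42.5 - 6.188 = 36.312 cm.
Lens 2: 1/d_i2 = 1/f_2 - 1/d_o2 = 1/12 - 1/(36.312) = 0.05579 cm^-1, so d_i2 = 17.923 cm.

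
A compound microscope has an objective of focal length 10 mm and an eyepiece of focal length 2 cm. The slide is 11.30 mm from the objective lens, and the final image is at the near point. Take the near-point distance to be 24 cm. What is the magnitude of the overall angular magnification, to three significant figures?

100

Convert to cm: f_obj = 10 mm = 1 cm; d_o = 11.30 mm = 1.13 cm.
Objective: 1/d_i = 1/f_obj - 1/d_o = 1/1 - 1/1.13 = 0.11504 cm^-1, so d_i = 8.692 cm.
m_obj = -d_i/d_o = -8.692/1.13 = -7.692.
Eyepiece angular magnification (image at near point): M_eye = 1 + D/f_e = 1 + 24/2 = 13.000.
Overall M = m_obj x M_eye = (-7.692)(13.000) = -100.00.
|M| = 100.00.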